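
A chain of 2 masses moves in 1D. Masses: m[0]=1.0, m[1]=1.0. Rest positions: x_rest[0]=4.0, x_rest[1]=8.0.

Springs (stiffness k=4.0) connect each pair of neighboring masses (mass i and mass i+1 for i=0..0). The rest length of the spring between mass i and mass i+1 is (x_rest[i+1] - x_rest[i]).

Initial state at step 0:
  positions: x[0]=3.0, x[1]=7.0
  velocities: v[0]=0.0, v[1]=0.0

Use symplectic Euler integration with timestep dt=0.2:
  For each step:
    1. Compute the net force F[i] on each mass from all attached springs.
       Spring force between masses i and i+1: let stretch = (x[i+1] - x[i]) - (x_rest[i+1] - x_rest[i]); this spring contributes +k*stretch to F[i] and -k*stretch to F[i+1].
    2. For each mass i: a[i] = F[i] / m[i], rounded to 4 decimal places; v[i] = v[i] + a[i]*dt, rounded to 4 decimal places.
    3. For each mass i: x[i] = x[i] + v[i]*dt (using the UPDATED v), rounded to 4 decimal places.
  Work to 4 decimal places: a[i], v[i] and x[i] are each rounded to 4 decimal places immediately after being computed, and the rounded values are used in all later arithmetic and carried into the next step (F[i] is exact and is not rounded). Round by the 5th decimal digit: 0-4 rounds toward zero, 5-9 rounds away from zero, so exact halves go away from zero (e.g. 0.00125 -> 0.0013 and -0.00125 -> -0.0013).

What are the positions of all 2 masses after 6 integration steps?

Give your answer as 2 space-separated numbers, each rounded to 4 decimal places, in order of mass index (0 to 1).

Step 0: x=[3.0000 7.0000] v=[0.0000 0.0000]
Step 1: x=[3.0000 7.0000] v=[0.0000 0.0000]
Step 2: x=[3.0000 7.0000] v=[0.0000 0.0000]
Step 3: x=[3.0000 7.0000] v=[0.0000 0.0000]
Step 4: x=[3.0000 7.0000] v=[0.0000 0.0000]
Step 5: x=[3.0000 7.0000] v=[0.0000 0.0000]
Step 6: x=[3.0000 7.0000] v=[0.0000 0.0000]

Answer: 3.0000 7.0000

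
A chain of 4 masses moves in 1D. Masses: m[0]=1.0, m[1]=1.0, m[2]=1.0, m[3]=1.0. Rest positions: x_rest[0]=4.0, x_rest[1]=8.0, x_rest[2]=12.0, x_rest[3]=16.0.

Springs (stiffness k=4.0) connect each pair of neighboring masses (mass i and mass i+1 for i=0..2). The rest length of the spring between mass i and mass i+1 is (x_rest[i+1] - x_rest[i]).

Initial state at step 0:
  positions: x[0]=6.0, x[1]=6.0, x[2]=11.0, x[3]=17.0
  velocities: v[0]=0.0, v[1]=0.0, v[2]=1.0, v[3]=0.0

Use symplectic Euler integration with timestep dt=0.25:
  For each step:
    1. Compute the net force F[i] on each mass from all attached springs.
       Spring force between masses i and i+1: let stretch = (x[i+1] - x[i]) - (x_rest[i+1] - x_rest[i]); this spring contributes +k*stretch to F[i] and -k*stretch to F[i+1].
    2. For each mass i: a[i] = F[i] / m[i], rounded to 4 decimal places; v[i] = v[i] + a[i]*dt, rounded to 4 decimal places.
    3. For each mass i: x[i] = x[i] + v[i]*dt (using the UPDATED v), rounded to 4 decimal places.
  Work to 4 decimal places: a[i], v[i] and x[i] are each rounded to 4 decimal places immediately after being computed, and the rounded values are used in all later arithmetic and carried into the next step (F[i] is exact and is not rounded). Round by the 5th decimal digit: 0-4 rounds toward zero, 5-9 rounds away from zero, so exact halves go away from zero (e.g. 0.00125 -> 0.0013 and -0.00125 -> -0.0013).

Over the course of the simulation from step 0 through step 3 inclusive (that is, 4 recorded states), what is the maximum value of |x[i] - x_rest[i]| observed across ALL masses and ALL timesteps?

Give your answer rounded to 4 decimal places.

Answer: 2.1875

Derivation:
Step 0: x=[6.0000 6.0000 11.0000 17.0000] v=[0.0000 0.0000 1.0000 0.0000]
Step 1: x=[5.0000 7.2500 11.5000 16.5000] v=[-4.0000 5.0000 2.0000 -2.0000]
Step 2: x=[3.5625 9.0000 12.1875 15.7500] v=[-5.7500 7.0000 2.7500 -3.0000]
Step 3: x=[2.4844 10.1875 12.9688 15.1094] v=[-4.3125 4.7500 3.1250 -2.5625]
Max displacement = 2.1875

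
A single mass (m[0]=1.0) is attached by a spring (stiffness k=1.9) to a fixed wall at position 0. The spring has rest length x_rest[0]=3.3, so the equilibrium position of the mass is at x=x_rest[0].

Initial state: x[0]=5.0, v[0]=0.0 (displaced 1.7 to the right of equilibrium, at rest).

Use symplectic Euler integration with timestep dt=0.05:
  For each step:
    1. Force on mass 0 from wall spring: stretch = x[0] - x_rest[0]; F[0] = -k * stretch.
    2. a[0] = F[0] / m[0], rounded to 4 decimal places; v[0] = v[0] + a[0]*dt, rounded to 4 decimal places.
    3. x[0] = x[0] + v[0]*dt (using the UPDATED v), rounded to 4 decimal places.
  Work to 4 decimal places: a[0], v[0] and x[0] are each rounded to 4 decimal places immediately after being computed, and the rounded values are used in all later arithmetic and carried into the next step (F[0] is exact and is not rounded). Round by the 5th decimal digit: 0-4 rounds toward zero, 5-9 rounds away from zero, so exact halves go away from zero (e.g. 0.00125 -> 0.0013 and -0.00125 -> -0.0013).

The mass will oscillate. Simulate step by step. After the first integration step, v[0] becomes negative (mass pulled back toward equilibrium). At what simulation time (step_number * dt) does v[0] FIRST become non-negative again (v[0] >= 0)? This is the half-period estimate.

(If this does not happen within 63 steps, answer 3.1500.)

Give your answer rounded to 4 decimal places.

Answer: 2.3000

Derivation:
Step 0: x=[5.0000] v=[0.0000]
Step 1: x=[4.9919] v=[-0.1615]
Step 2: x=[4.9758] v=[-0.3222]
Step 3: x=[4.9517] v=[-0.4814]
Step 4: x=[4.9198] v=[-0.6383]
Step 5: x=[4.8802] v=[-0.7922]
Step 6: x=[4.8331] v=[-0.9423]
Step 7: x=[4.7787] v=[-1.0879]
Step 8: x=[4.7173] v=[-1.2284]
Step 9: x=[4.6492] v=[-1.3630]
Step 10: x=[4.5746] v=[-1.4912]
Step 11: x=[4.4940] v=[-1.6123]
Step 12: x=[4.4077] v=[-1.7257]
Step 13: x=[4.3162] v=[-1.8309]
Step 14: x=[4.2198] v=[-1.9274]
Step 15: x=[4.1191] v=[-2.0148]
Step 16: x=[4.0145] v=[-2.0926]
Step 17: x=[3.9065] v=[-2.1605]
Step 18: x=[3.7956] v=[-2.2181]
Step 19: x=[3.6823] v=[-2.2652]
Step 20: x=[3.5672] v=[-2.3015]
Step 21: x=[3.4509] v=[-2.3269]
Step 22: x=[3.3338] v=[-2.3412]
Step 23: x=[3.2166] v=[-2.3444]
Step 24: x=[3.0998] v=[-2.3365]
Step 25: x=[2.9839] v=[-2.3175]
Step 26: x=[2.8695] v=[-2.2875]
Step 27: x=[2.7572] v=[-2.2466]
Step 28: x=[2.6475] v=[-2.1950]
Step 29: x=[2.5409] v=[-2.1330]
Step 30: x=[2.4379] v=[-2.0609]
Step 31: x=[2.3390] v=[-1.9790]
Step 32: x=[2.2446] v=[-1.8877]
Step 33: x=[2.1552] v=[-1.7874]
Step 34: x=[2.0713] v=[-1.6786]
Step 35: x=[1.9932] v=[-1.5619]
Step 36: x=[1.9213] v=[-1.4378]
Step 37: x=[1.8560] v=[-1.3068]
Step 38: x=[1.7975] v=[-1.1696]
Step 39: x=[1.7462] v=[-1.0269]
Step 40: x=[1.7022] v=[-0.8793]
Step 41: x=[1.6658] v=[-0.7275]
Step 42: x=[1.6372] v=[-0.5723]
Step 43: x=[1.6165] v=[-0.4143]
Step 44: x=[1.6038] v=[-0.2544]
Step 45: x=[1.5991] v=[-0.0933]
Step 46: x=[1.6025] v=[0.0683]
First v>=0 after going negative at step 46, time=2.3000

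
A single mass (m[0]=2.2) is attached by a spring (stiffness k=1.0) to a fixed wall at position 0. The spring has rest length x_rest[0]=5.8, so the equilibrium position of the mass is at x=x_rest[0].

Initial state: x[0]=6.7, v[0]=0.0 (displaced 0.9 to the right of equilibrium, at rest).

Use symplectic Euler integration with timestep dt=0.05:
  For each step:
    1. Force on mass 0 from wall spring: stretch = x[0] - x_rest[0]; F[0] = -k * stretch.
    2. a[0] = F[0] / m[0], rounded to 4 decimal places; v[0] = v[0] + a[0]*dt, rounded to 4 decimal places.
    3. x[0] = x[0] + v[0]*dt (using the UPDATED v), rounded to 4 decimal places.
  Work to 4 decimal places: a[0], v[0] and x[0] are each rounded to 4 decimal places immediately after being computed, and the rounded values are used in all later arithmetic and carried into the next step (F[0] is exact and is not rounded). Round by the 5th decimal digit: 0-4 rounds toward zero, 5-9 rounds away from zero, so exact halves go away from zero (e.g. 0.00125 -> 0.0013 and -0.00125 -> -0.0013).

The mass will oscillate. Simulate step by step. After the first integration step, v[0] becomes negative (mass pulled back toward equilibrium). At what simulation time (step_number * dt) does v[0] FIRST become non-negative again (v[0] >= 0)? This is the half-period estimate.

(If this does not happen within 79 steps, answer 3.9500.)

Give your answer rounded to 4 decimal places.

Answer: 3.9500

Derivation:
Step 0: x=[6.7000] v=[0.0000]
Step 1: x=[6.6990] v=[-0.0205]
Step 2: x=[6.6970] v=[-0.0409]
Step 3: x=[6.6939] v=[-0.0613]
Step 4: x=[6.6898] v=[-0.0816]
Step 5: x=[6.6847] v=[-0.1018]
Step 6: x=[6.6786] v=[-0.1219]
Step 7: x=[6.6715] v=[-0.1419]
Step 8: x=[6.6634] v=[-0.1617]
Step 9: x=[6.6543] v=[-0.1813]
Step 10: x=[6.6443] v=[-0.2007]
Step 11: x=[6.6333] v=[-0.2199]
Step 12: x=[6.6214] v=[-0.2388]
Step 13: x=[6.6085] v=[-0.2575]
Step 14: x=[6.5947] v=[-0.2759]
Step 15: x=[6.5800] v=[-0.2940]
Step 16: x=[6.5644] v=[-0.3117]
Step 17: x=[6.5479] v=[-0.3291]
Step 18: x=[6.5306] v=[-0.3461]
Step 19: x=[6.5125] v=[-0.3627]
Step 20: x=[6.4936] v=[-0.3789]
Step 21: x=[6.4739] v=[-0.3947]
Step 22: x=[6.4534] v=[-0.4100]
Step 23: x=[6.4322] v=[-0.4249]
Step 24: x=[6.4102] v=[-0.4393]
Step 25: x=[6.3875] v=[-0.4532]
Step 26: x=[6.3642] v=[-0.4666]
Step 27: x=[6.3402] v=[-0.4794]
Step 28: x=[6.3156] v=[-0.4917]
Step 29: x=[6.2904] v=[-0.5034]
Step 30: x=[6.2647] v=[-0.5145]
Step 31: x=[6.2384] v=[-0.5251]
Step 32: x=[6.2116] v=[-0.5351]
Step 33: x=[6.1844] v=[-0.5445]
Step 34: x=[6.1567] v=[-0.5532]
Step 35: x=[6.1286] v=[-0.5613]
Step 36: x=[6.1002] v=[-0.5688]
Step 37: x=[6.0714] v=[-0.5756]
Step 38: x=[6.0423] v=[-0.5818]
Step 39: x=[6.0129] v=[-0.5873]
Step 40: x=[5.9833] v=[-0.5921]
Step 41: x=[5.9535] v=[-0.5963]
Step 42: x=[5.9235] v=[-0.5998]
Step 43: x=[5.8934] v=[-0.6026]
Step 44: x=[5.8632] v=[-0.6047]
Step 45: x=[5.8329] v=[-0.6061]
Step 46: x=[5.8026] v=[-0.6069]
Step 47: x=[5.7723] v=[-0.6070]
Step 48: x=[5.7420] v=[-0.6064]
Step 49: x=[5.7117] v=[-0.6051]
Step 50: x=[5.6815] v=[-0.6031]
Step 51: x=[5.6515] v=[-0.6004]
Step 52: x=[5.6217] v=[-0.5970]
Step 53: x=[5.5921] v=[-0.5930]
Step 54: x=[5.5627] v=[-0.5883]
Step 55: x=[5.5336] v=[-0.5829]
Step 56: x=[5.5048] v=[-0.5768]
Step 57: x=[5.4763] v=[-0.5701]
Step 58: x=[5.4482] v=[-0.5627]
Step 59: x=[5.4205] v=[-0.5547]
Step 60: x=[5.3932] v=[-0.5461]
Step 61: x=[5.3664] v=[-0.5369]
Step 62: x=[5.3401] v=[-0.5270]
Step 63: x=[5.3143] v=[-0.5166]
Step 64: x=[5.2890] v=[-0.5056]
Step 65: x=[5.2643] v=[-0.4940]
Step 66: x=[5.2402] v=[-0.4818]
Step 67: x=[5.2167] v=[-0.4691]
Step 68: x=[5.1939] v=[-0.4558]
Step 69: x=[5.1718] v=[-0.4420]
Step 70: x=[5.1504] v=[-0.4277]
Step 71: x=[5.1298] v=[-0.4129]
Step 72: x=[5.1099] v=[-0.3977]
Step 73: x=[5.0908] v=[-0.3820]
Step 74: x=[5.0725] v=[-0.3659]
Step 75: x=[5.0550] v=[-0.3494]
Step 76: x=[5.0384] v=[-0.3325]
Step 77: x=[5.0226] v=[-0.3152]
Step 78: x=[5.0077] v=[-0.2975]
Step 79: x=[4.9937] v=[-0.2795]
v[0] did not become non-negative within 79 steps; using fallback time=3.9500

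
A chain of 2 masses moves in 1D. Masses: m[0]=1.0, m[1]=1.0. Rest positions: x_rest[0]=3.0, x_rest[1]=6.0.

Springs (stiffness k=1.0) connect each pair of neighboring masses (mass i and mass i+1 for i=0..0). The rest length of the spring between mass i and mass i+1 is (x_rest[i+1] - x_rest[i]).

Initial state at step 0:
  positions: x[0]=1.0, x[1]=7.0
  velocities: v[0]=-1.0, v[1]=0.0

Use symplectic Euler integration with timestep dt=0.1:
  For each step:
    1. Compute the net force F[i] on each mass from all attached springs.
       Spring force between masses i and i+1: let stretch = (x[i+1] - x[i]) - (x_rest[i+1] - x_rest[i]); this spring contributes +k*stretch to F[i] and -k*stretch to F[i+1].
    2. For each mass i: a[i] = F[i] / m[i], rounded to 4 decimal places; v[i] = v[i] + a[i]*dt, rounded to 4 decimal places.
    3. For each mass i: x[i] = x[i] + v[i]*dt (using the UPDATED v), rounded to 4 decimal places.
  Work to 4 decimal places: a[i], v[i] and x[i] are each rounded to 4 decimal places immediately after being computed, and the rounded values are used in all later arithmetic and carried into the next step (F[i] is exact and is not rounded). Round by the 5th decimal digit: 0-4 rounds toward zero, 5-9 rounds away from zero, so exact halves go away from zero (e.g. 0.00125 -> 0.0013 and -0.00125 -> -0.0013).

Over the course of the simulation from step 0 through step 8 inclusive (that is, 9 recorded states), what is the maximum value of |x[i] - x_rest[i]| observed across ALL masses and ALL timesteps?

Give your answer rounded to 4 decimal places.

Step 0: x=[1.0000 7.0000] v=[-1.0000 0.0000]
Step 1: x=[0.9300 6.9700] v=[-0.7000 -0.3000]
Step 2: x=[0.8904 6.9096] v=[-0.3960 -0.6040]
Step 3: x=[0.8810 6.8190] v=[-0.0941 -0.9059]
Step 4: x=[0.9010 6.6990] v=[0.1997 -1.1997]
Step 5: x=[0.9490 6.5511] v=[0.4795 -1.4795]
Step 6: x=[1.0230 6.3771] v=[0.7397 -1.7397]
Step 7: x=[1.1205 6.1796] v=[0.9751 -1.9751]
Step 8: x=[1.2386 5.9615] v=[1.1810 -2.1810]
Max displacement = 2.1190

Answer: 2.1190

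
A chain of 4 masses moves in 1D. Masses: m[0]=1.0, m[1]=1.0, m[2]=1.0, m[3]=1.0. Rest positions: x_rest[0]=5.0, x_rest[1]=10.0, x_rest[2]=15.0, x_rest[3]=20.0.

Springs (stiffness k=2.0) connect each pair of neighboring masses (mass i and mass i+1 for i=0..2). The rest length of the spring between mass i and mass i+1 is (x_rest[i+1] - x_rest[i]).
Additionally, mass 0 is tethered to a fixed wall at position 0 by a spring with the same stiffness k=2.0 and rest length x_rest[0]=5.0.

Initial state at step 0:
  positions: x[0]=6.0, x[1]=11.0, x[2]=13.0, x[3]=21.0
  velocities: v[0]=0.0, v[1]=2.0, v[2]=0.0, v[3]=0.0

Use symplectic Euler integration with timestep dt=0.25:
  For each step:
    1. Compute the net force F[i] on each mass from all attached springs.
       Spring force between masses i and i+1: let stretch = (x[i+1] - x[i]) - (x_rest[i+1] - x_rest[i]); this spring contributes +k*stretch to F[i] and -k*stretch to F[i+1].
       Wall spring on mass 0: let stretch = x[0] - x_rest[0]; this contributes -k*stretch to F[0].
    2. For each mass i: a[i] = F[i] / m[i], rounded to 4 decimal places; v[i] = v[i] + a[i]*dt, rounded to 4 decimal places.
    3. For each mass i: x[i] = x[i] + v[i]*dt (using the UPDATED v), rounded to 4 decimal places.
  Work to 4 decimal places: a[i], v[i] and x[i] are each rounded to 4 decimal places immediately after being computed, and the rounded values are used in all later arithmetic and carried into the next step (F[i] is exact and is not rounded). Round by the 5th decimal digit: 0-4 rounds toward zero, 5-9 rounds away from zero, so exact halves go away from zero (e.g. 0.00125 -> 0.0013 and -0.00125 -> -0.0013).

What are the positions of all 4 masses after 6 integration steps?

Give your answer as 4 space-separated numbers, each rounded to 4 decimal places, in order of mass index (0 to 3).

Step 0: x=[6.0000 11.0000 13.0000 21.0000] v=[0.0000 2.0000 0.0000 0.0000]
Step 1: x=[5.8750 11.1250 13.7500 20.6250] v=[-0.5000 0.5000 3.0000 -1.5000]
Step 2: x=[5.6719 10.9219 15.0313 20.0156] v=[-0.8125 -0.8125 5.1250 -2.4375]
Step 3: x=[5.4160 10.5762 16.4219 19.4082] v=[-1.0235 -1.3828 5.5625 -2.4297]
Step 4: x=[5.1282 10.3162 17.4551 19.0525] v=[-1.1514 -1.0401 4.1328 -1.4229]
Step 5: x=[4.8478 10.3000 17.7956 19.1221] v=[-1.1215 -0.0647 1.3621 0.2784]
Step 6: x=[4.6430 10.5393 17.3650 19.6509] v=[-0.8193 0.9570 -1.7225 2.1152]

Answer: 4.6430 10.5393 17.3650 19.6509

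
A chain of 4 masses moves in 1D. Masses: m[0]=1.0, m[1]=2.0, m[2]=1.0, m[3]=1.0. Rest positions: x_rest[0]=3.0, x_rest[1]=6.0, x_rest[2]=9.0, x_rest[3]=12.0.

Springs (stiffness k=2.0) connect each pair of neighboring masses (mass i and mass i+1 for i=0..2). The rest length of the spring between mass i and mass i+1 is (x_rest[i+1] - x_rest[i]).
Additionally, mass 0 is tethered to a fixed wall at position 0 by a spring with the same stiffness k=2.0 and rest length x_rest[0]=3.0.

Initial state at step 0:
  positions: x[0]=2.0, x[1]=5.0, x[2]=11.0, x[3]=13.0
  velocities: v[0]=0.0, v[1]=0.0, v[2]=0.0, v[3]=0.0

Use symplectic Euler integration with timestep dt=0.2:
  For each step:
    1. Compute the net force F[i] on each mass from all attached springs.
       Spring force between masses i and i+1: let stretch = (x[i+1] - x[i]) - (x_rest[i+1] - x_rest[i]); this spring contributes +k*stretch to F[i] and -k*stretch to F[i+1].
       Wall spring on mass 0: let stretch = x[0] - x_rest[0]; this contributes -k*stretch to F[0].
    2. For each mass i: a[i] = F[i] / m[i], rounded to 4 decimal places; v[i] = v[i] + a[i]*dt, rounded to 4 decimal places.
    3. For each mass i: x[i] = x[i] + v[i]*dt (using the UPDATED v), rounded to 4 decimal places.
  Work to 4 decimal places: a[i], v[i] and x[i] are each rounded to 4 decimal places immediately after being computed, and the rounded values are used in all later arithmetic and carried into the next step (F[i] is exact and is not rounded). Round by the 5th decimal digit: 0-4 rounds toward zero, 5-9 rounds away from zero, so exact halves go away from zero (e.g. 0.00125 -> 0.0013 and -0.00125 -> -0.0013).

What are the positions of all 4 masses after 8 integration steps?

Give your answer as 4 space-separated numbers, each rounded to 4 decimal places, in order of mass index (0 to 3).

Step 0: x=[2.0000 5.0000 11.0000 13.0000] v=[0.0000 0.0000 0.0000 0.0000]
Step 1: x=[2.0800 5.1200 10.6800 13.0800] v=[0.4000 0.6000 -1.6000 0.4000]
Step 2: x=[2.2368 5.3408 10.1072 13.2080] v=[0.7840 1.1040 -2.8640 0.6400]
Step 3: x=[2.4630 5.6281 9.4012 13.3279] v=[1.1309 1.4365 -3.5302 0.5997]
Step 4: x=[2.7453 5.9397 8.7074 13.3737] v=[1.4117 1.5581 -3.4688 0.2290]
Step 5: x=[3.0636 6.2343 8.1655 13.2862] v=[1.5913 1.4728 -2.7094 -0.4375]
Step 6: x=[3.3904 6.4793 7.8788 13.0290] v=[1.6341 1.2249 -1.4336 -1.2858]
Step 7: x=[3.6931 6.6567 7.8921 12.5998] v=[1.5135 0.8870 0.0667 -2.1459]
Step 8: x=[3.9374 6.7650 8.1832 12.0340] v=[1.2217 0.5414 1.4556 -2.8290]

Answer: 3.9374 6.7650 8.1832 12.0340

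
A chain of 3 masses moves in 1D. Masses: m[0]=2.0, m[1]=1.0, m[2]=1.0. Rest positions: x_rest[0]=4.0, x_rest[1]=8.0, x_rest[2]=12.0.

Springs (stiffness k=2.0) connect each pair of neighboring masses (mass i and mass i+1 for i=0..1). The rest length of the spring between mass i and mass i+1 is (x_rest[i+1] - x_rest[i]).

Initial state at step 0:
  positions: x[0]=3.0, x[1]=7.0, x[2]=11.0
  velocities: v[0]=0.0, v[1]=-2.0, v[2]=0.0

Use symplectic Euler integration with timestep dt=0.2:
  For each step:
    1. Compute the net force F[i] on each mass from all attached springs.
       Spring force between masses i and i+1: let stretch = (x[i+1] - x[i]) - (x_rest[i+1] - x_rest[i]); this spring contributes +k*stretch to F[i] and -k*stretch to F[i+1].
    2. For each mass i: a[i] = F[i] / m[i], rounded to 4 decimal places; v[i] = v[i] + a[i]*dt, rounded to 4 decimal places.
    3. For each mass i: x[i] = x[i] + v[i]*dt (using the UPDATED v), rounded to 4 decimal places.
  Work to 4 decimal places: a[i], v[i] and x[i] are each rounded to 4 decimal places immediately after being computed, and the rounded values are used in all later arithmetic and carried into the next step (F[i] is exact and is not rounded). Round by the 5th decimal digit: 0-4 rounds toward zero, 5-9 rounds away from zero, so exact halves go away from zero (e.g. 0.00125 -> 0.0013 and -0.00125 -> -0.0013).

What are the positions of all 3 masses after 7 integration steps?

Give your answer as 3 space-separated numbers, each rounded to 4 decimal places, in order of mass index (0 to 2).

Answer: 2.4322 6.3484 9.9872

Derivation:
Step 0: x=[3.0000 7.0000 11.0000] v=[0.0000 -2.0000 0.0000]
Step 1: x=[3.0000 6.6000 11.0000] v=[0.0000 -2.0000 0.0000]
Step 2: x=[2.9840 6.2640 10.9680] v=[-0.0800 -1.6800 -0.1600]
Step 3: x=[2.9392 6.0419 10.8797] v=[-0.2240 -1.1104 -0.4416]
Step 4: x=[2.8585 5.9586 10.7244] v=[-0.4035 -0.4164 -0.7767]
Step 5: x=[2.7418 6.0086 10.5078] v=[-0.5835 0.2499 -1.0830]
Step 6: x=[2.5958 6.1572 10.2513] v=[-0.7301 0.7429 -1.2827]
Step 7: x=[2.4322 6.3484 9.9872] v=[-0.8178 0.9560 -1.3203]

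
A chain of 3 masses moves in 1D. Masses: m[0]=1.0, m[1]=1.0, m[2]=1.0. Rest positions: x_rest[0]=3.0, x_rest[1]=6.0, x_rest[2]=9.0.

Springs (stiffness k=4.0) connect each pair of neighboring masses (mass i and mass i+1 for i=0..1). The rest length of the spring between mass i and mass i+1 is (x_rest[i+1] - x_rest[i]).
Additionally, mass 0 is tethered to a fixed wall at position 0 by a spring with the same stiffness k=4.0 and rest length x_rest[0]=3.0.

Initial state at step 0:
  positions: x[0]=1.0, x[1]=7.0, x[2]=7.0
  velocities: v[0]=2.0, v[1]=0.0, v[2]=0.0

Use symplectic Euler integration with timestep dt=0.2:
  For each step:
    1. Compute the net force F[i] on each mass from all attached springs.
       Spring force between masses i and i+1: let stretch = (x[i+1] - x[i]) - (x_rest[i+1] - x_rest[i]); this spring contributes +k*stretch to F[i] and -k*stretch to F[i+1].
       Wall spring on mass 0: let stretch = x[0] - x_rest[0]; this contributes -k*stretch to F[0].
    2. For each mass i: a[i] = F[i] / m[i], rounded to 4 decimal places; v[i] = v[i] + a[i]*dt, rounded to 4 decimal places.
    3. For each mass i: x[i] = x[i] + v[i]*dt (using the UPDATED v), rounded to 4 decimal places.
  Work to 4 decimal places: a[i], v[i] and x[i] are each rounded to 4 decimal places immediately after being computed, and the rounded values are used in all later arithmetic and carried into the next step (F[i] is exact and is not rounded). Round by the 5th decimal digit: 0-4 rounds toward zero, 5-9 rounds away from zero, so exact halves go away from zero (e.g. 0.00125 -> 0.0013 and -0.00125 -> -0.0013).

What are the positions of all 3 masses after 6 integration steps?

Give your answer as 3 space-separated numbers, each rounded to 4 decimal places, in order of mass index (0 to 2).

Answer: 2.7047 6.4410 8.8185

Derivation:
Step 0: x=[1.0000 7.0000 7.0000] v=[2.0000 0.0000 0.0000]
Step 1: x=[2.2000 6.0400 7.4800] v=[6.0000 -4.8000 2.4000]
Step 2: x=[3.6624 4.6960 8.2096] v=[7.3120 -6.7200 3.6480]
Step 3: x=[4.7042 3.7488 8.8570] v=[5.2090 -4.7360 3.2371]
Step 4: x=[4.8405 3.7718 9.1671] v=[0.6813 0.1149 1.5505]
Step 5: x=[4.0313 4.8290 9.0940] v=[-4.0461 5.2861 -0.3657]
Step 6: x=[2.7047 6.4410 8.8185] v=[-6.6330 8.0599 -1.3777]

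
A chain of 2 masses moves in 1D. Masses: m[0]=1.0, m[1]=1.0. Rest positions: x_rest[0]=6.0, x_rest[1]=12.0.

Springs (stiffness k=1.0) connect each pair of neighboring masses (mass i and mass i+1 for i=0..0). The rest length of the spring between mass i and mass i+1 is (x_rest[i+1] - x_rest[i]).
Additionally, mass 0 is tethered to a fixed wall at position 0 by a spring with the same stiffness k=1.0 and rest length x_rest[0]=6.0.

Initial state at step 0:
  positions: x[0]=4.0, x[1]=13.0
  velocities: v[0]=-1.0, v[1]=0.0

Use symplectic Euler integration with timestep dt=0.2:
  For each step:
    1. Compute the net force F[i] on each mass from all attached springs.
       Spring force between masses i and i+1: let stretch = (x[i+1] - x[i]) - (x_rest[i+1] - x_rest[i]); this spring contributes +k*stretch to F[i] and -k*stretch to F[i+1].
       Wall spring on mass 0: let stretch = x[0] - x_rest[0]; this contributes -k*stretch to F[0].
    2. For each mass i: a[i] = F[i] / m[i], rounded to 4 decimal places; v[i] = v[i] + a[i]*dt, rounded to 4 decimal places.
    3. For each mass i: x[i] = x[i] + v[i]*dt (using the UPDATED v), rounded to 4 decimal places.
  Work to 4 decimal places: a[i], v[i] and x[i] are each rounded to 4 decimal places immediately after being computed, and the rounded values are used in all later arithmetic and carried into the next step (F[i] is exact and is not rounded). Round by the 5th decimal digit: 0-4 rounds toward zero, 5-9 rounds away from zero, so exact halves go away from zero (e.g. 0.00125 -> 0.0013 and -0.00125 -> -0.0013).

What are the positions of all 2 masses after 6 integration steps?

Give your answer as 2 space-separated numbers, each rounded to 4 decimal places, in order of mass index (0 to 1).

Answer: 6.1930 11.0395

Derivation:
Step 0: x=[4.0000 13.0000] v=[-1.0000 0.0000]
Step 1: x=[4.0000 12.8800] v=[0.0000 -0.6000]
Step 2: x=[4.1952 12.6448] v=[0.9760 -1.1760]
Step 3: x=[4.5606 12.3116] v=[1.8269 -1.6659]
Step 4: x=[5.0536 11.9084] v=[2.4650 -2.0161]
Step 5: x=[5.6186 11.4710] v=[2.8252 -2.1871]
Step 6: x=[6.1930 11.0395] v=[2.8720 -2.1576]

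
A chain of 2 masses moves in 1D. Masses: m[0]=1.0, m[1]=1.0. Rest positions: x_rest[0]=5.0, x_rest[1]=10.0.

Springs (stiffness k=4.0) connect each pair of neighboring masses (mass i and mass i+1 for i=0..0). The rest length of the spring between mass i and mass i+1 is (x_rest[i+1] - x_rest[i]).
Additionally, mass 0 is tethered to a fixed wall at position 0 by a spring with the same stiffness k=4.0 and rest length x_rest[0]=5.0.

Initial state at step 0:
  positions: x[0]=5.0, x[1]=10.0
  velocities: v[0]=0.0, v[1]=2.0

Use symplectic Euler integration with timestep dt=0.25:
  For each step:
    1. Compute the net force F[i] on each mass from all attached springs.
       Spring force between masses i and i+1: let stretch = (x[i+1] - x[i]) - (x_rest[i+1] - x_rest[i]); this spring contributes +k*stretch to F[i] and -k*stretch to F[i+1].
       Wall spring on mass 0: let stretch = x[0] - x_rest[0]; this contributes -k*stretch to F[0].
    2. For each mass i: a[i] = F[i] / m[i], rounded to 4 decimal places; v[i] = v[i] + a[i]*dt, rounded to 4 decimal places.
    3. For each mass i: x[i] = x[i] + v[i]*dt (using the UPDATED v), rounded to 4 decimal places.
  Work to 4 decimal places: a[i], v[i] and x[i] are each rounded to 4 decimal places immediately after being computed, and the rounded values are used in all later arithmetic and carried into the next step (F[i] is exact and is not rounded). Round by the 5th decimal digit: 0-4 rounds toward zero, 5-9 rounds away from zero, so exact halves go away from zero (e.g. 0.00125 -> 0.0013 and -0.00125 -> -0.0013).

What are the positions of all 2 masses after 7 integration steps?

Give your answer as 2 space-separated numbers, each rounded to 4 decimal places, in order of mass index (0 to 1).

Step 0: x=[5.0000 10.0000] v=[0.0000 2.0000]
Step 1: x=[5.0000 10.5000] v=[0.0000 2.0000]
Step 2: x=[5.1250 10.8750] v=[0.5000 1.5000]
Step 3: x=[5.4063 11.0625] v=[1.1250 0.7500]
Step 4: x=[5.7500 11.0860] v=[1.3749 0.0938]
Step 5: x=[5.9902 11.0255] v=[0.9609 -0.2422]
Step 6: x=[5.9917 10.9561] v=[0.0060 -0.2775]
Step 7: x=[5.7364 10.8956] v=[-1.0213 -0.2419]

Answer: 5.7364 10.8956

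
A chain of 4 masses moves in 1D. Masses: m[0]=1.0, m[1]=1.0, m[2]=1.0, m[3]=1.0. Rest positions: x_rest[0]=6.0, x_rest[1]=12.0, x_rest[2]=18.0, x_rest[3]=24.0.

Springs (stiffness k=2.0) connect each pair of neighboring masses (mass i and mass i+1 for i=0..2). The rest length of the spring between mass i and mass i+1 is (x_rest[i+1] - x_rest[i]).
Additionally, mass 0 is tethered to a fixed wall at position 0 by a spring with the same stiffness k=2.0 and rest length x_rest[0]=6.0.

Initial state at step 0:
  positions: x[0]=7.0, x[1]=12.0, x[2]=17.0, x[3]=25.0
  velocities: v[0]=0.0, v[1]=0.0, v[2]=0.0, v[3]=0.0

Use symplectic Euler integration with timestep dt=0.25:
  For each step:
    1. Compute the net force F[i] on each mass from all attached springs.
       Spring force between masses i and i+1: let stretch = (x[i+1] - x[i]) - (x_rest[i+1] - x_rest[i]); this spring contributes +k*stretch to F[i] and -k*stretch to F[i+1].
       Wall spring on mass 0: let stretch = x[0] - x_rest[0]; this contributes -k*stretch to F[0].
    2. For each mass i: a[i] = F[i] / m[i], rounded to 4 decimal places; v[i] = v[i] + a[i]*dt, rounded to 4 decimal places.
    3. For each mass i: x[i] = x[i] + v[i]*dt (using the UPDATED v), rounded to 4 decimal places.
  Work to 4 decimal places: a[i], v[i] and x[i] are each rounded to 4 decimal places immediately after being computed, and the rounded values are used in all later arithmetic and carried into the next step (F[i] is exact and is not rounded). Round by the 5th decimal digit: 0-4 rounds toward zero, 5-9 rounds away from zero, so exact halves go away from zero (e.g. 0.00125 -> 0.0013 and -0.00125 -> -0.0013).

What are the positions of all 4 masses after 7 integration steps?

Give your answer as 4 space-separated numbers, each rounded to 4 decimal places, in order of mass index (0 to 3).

Answer: 5.3423 12.3960 18.5863 23.7381

Derivation:
Step 0: x=[7.0000 12.0000 17.0000 25.0000] v=[0.0000 0.0000 0.0000 0.0000]
Step 1: x=[6.7500 12.0000 17.3750 24.7500] v=[-1.0000 0.0000 1.5000 -1.0000]
Step 2: x=[6.3125 12.0156 18.0000 24.3281] v=[-1.7500 0.0625 2.5000 -1.6875]
Step 3: x=[5.7988 12.0664 18.6680 23.8652] v=[-2.0547 0.2032 2.6719 -1.8516]
Step 4: x=[5.3437 12.1590 19.1604 23.5027] v=[-1.8203 0.3702 1.9697 -1.4502]
Step 5: x=[5.0726 12.2748 19.3205 23.3474] v=[-1.0845 0.4633 0.6402 -0.6214]
Step 6: x=[5.0677 12.3711 19.1032 23.4387] v=[-0.0197 0.3851 -0.8692 0.3652]
Step 7: x=[5.3423 12.3960 18.5863 23.7381] v=[1.0982 0.0995 -2.0675 1.1975]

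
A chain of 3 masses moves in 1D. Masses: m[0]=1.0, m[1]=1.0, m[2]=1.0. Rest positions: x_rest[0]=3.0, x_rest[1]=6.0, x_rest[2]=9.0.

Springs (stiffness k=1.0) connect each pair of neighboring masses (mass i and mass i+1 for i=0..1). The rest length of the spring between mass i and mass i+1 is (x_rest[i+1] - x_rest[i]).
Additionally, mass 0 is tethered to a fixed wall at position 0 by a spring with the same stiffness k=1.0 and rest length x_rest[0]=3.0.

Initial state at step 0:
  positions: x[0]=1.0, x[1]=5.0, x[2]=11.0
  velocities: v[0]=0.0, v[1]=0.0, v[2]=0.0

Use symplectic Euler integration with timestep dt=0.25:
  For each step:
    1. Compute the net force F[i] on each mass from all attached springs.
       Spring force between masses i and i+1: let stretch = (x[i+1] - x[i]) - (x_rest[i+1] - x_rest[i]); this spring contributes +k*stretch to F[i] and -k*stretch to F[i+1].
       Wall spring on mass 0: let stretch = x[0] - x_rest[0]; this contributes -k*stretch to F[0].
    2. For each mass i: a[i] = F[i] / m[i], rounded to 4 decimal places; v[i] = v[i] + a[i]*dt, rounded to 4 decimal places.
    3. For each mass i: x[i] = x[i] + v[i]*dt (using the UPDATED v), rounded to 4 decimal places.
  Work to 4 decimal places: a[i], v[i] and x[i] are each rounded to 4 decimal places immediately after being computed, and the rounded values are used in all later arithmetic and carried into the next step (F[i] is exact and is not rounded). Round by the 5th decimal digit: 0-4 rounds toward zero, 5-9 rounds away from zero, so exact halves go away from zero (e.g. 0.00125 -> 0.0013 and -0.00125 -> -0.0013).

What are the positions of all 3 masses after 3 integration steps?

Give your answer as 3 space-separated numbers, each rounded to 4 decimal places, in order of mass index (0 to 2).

Step 0: x=[1.0000 5.0000 11.0000] v=[0.0000 0.0000 0.0000]
Step 1: x=[1.1875 5.1250 10.8125] v=[0.7500 0.5000 -0.7500]
Step 2: x=[1.5469 5.3594 10.4570] v=[1.4375 0.9375 -1.4219]
Step 3: x=[2.0479 5.6741 9.9704] v=[2.0039 1.2588 -1.9463]

Answer: 2.0479 5.6741 9.9704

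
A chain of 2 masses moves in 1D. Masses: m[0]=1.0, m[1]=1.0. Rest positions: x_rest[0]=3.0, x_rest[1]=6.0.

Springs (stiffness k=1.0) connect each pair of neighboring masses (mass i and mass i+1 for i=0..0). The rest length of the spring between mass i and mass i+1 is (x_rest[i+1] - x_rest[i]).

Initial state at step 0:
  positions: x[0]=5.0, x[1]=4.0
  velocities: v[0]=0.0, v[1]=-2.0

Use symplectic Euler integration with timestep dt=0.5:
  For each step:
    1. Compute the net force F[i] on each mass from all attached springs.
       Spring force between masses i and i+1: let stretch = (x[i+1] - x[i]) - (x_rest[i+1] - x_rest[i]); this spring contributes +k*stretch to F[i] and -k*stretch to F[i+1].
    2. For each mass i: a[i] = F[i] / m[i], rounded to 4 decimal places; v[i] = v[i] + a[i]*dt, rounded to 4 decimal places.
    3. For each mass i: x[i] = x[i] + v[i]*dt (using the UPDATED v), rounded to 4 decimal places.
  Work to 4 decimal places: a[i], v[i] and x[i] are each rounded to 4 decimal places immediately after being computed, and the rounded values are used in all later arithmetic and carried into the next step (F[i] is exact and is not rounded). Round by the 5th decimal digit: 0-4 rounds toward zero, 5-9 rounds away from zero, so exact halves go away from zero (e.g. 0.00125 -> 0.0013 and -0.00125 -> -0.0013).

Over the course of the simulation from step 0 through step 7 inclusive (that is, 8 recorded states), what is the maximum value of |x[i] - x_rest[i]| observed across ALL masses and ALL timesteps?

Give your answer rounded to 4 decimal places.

Step 0: x=[5.0000 4.0000] v=[0.0000 -2.0000]
Step 1: x=[4.0000 4.0000] v=[-2.0000 0.0000]
Step 2: x=[2.2500 4.7500] v=[-3.5000 1.5000]
Step 3: x=[0.3750 5.6250] v=[-3.7500 1.7500]
Step 4: x=[-0.9375 5.9375] v=[-2.6250 0.6250]
Step 5: x=[-1.2813 5.2813] v=[-0.6875 -1.3125]
Step 6: x=[-0.7344 3.7344] v=[1.0938 -3.0938]
Step 7: x=[0.1797 1.8203] v=[1.8282 -3.8282]
Max displacement = 4.2813

Answer: 4.2813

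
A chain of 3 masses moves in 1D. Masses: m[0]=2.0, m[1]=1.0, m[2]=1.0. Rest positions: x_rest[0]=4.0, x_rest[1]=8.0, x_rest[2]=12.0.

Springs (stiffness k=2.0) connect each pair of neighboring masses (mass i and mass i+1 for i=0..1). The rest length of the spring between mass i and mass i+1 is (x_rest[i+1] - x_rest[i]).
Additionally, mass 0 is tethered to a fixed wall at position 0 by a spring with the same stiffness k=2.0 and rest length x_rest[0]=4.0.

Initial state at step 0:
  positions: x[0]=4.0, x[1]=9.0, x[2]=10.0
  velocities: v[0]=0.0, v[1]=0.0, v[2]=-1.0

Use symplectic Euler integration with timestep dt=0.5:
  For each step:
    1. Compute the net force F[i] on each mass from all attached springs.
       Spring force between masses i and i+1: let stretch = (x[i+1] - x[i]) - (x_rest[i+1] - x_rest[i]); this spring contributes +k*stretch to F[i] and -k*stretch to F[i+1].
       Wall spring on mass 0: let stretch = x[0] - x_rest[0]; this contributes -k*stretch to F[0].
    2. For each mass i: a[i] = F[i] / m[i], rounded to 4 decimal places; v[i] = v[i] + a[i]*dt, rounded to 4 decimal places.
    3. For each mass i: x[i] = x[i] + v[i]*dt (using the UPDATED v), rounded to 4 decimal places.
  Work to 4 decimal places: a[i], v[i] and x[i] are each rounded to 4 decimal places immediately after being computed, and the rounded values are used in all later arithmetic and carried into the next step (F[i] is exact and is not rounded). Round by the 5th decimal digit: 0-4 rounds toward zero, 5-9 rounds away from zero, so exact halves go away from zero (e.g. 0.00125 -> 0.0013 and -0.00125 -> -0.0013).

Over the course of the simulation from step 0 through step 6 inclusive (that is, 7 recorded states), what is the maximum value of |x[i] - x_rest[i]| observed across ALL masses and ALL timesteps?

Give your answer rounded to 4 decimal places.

Step 0: x=[4.0000 9.0000 10.0000] v=[0.0000 0.0000 -1.0000]
Step 1: x=[4.2500 7.0000 11.0000] v=[0.5000 -4.0000 2.0000]
Step 2: x=[4.1250 5.6250 12.0000] v=[-0.2500 -2.7500 2.0000]
Step 3: x=[3.3438 6.6875 11.8125] v=[-1.5625 2.1250 -0.3750]
Step 4: x=[2.5625 8.6407 11.0625] v=[-1.5626 3.9063 -1.5000]
Step 5: x=[2.6602 8.7657 11.1016] v=[0.1953 0.2499 0.0782]
Step 6: x=[3.6192 7.0059 11.9728] v=[1.9180 -3.5197 1.7423]
Max displacement = 2.3750

Answer: 2.3750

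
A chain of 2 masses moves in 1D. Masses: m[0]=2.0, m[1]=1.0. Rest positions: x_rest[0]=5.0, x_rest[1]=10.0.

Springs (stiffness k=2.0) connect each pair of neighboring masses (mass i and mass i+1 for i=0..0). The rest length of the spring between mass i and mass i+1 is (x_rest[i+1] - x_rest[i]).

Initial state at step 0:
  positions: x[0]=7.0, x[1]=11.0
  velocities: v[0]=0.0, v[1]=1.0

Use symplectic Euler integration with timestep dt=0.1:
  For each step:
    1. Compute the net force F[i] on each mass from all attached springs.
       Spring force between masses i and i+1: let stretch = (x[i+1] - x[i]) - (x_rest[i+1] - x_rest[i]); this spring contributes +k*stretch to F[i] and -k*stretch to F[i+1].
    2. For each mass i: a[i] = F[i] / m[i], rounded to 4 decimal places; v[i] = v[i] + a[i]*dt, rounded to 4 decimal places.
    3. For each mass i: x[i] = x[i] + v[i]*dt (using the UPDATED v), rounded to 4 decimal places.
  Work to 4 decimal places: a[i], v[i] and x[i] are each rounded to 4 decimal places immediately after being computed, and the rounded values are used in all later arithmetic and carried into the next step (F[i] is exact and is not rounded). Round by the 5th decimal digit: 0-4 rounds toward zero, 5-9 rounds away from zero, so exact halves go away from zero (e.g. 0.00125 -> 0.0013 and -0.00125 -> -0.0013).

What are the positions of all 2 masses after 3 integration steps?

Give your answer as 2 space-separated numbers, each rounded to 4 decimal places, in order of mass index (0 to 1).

Step 0: x=[7.0000 11.0000] v=[0.0000 1.0000]
Step 1: x=[6.9900 11.1200] v=[-0.1000 1.2000]
Step 2: x=[6.9713 11.2574] v=[-0.1870 1.3740]
Step 3: x=[6.9455 11.4091] v=[-0.2584 1.5168]

Answer: 6.9455 11.4091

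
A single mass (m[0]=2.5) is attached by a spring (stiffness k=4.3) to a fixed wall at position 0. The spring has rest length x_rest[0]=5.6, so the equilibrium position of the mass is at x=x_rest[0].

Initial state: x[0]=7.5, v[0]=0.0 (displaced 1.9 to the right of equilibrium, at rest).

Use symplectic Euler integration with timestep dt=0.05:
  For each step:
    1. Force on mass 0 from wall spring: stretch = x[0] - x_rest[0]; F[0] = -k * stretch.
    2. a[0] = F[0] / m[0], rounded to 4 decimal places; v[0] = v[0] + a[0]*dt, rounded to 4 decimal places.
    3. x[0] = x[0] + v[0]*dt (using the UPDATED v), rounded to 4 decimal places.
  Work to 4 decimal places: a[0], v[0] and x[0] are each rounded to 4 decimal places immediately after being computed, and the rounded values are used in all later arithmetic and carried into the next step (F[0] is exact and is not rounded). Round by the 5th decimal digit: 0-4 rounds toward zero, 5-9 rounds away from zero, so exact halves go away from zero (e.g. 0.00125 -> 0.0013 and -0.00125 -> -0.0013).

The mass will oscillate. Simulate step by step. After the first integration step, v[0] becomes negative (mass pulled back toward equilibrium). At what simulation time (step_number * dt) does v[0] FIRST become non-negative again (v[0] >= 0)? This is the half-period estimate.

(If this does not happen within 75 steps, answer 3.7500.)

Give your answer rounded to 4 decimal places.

Answer: 2.4000

Derivation:
Step 0: x=[7.5000] v=[0.0000]
Step 1: x=[7.4918] v=[-0.1634]
Step 2: x=[7.4755] v=[-0.3261]
Step 3: x=[7.4511] v=[-0.4874]
Step 4: x=[7.4188] v=[-0.6466]
Step 5: x=[7.3787] v=[-0.8030]
Step 6: x=[7.3309] v=[-0.9560]
Step 7: x=[7.2757] v=[-1.1049]
Step 8: x=[7.2133] v=[-1.2490]
Step 9: x=[7.1439] v=[-1.3877]
Step 10: x=[7.0679] v=[-1.5205]
Step 11: x=[6.9856] v=[-1.6467]
Step 12: x=[6.8973] v=[-1.7659]
Step 13: x=[6.8034] v=[-1.8775]
Step 14: x=[6.7044] v=[-1.9810]
Step 15: x=[6.6006] v=[-2.0760]
Step 16: x=[6.4925] v=[-2.1621]
Step 17: x=[6.3806] v=[-2.2389]
Step 18: x=[6.2653] v=[-2.3060]
Step 19: x=[6.1471] v=[-2.3632]
Step 20: x=[6.0266] v=[-2.4103]
Step 21: x=[5.9043] v=[-2.4470]
Step 22: x=[5.7806] v=[-2.4732]
Step 23: x=[5.6562] v=[-2.4887]
Step 24: x=[5.5315] v=[-2.4935]
Step 25: x=[5.4071] v=[-2.4876]
Step 26: x=[5.2836] v=[-2.4710]
Step 27: x=[5.1614] v=[-2.4438]
Step 28: x=[5.0411] v=[-2.4061]
Step 29: x=[4.9232] v=[-2.3580]
Step 30: x=[4.8082] v=[-2.2998]
Step 31: x=[4.6966] v=[-2.2317]
Step 32: x=[4.5889] v=[-2.1540]
Step 33: x=[4.4856] v=[-2.0670]
Step 34: x=[4.3870] v=[-1.9712]
Step 35: x=[4.2937] v=[-1.8669]
Step 36: x=[4.2060] v=[-1.7546]
Step 37: x=[4.1243] v=[-1.6347]
Step 38: x=[4.0489] v=[-1.5078]
Step 39: x=[3.9802] v=[-1.3744]
Step 40: x=[3.9184] v=[-1.2351]
Step 41: x=[3.8639] v=[-1.0905]
Step 42: x=[3.8168] v=[-0.9412]
Step 43: x=[3.7774] v=[-0.7878]
Step 44: x=[3.7458] v=[-0.6311]
Step 45: x=[3.7222] v=[-0.4716]
Step 46: x=[3.7067] v=[-0.3101]
Step 47: x=[3.6993] v=[-0.1473]
Step 48: x=[3.7001] v=[0.0162]
First v>=0 after going negative at step 48, time=2.4000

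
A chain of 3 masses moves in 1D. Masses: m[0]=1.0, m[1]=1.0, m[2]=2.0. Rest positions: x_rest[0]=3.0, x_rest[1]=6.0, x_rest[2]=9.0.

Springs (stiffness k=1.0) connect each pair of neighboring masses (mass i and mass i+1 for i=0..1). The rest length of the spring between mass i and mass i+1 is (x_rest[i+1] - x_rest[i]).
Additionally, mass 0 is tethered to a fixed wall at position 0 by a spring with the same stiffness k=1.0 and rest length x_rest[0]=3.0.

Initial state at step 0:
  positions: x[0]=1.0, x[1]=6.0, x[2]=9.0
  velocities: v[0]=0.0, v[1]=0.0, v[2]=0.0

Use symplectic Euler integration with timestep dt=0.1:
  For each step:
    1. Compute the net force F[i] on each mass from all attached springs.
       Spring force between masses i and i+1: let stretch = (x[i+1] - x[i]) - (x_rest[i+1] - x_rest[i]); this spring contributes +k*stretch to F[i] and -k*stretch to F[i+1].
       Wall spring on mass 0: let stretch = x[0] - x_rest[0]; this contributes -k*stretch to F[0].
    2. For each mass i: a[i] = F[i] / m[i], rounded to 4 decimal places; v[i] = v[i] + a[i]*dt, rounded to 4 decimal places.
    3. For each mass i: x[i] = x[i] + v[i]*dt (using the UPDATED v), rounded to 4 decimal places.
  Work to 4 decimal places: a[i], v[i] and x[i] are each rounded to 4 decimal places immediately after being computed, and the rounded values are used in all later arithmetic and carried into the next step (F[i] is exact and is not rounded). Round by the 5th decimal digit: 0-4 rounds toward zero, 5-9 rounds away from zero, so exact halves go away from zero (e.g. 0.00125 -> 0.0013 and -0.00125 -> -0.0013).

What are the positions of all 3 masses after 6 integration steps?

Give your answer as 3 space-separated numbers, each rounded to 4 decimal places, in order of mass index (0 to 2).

Answer: 1.7723 5.6337 8.9933

Derivation:
Step 0: x=[1.0000 6.0000 9.0000] v=[0.0000 0.0000 0.0000]
Step 1: x=[1.0400 5.9800 9.0000] v=[0.4000 -0.2000 0.0000]
Step 2: x=[1.1190 5.9408 8.9999] v=[0.7900 -0.3920 -0.0010]
Step 3: x=[1.2350 5.8840 8.9995] v=[1.1603 -0.5683 -0.0040]
Step 4: x=[1.3852 5.8118 8.9985] v=[1.5017 -0.7217 -0.0098]
Step 5: x=[1.5658 5.7272 8.9966] v=[1.8058 -0.8457 -0.0191]
Step 6: x=[1.7723 5.6337 8.9933] v=[2.0654 -0.9349 -0.0326]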